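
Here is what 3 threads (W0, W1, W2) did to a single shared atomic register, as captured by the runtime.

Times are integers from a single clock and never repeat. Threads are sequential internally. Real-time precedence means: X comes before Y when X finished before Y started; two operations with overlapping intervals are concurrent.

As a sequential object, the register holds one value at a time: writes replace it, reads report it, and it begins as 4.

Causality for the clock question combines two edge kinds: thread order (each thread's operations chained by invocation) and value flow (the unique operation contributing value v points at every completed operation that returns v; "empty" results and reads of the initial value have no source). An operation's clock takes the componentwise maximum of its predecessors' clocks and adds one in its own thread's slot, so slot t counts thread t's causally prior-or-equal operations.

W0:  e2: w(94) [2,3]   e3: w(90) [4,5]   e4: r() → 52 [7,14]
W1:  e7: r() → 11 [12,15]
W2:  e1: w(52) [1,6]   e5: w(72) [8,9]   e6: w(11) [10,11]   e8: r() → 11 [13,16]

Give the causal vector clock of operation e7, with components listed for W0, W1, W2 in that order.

(0, 1, 3)

root op e1, invoked 1: fresh clock plus W2's own tick → (0, 0, 1)
root op e2, invoked 2: fresh clock plus W0's own tick → (1, 0, 0)
invoked at 8, e5 merges VC(e1)=(0, 0, 1) and bumps W2's slot → (0, 0, 2)
invoked at 4, e3 merges VC(e2)=(1, 0, 0) and bumps W0's slot → (2, 0, 0)
invoked at 10, e6 merges VC(e5)=(0, 0, 2) and bumps W2's slot → (0, 0, 3)
invoked at 13, e8 merges VC(e6)=(0, 0, 3) and bumps W2's slot → (0, 0, 4)
invoked at 12, e7 merges VC(e6)=(0, 0, 3) and bumps W1's slot → (0, 1, 3)
invoked at 7, e4 merges VC(e1)=(0, 0, 1), VC(e3)=(2, 0, 0) and bumps W0's slot → (3, 0, 1)
target: VC(e7) = (0, 1, 3)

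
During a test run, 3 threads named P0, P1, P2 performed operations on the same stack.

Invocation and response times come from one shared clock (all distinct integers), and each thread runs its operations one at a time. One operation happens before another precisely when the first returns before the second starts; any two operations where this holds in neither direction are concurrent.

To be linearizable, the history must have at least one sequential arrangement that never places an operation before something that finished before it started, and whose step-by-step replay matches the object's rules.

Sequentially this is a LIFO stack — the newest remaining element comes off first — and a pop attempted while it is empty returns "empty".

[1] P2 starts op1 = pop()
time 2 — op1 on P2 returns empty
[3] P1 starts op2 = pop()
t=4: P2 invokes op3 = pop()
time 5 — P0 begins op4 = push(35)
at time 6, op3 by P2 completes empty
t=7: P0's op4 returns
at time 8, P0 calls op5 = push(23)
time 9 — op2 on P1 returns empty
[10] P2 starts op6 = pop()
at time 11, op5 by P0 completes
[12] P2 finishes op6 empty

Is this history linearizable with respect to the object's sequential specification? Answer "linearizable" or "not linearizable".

prefix check: 1..11 passes, 1..12 fails once op6's time-12 response joins
all 14 real-time-respecting orders fail — 6 completed stack operations, no legal replay
one such order, op1, op2, op3, op4, op5, op6, breaks at step 6 where op6 pop() → empty is illegal
one such order, op1, op2, op3, op4, op6, op5, breaks at step 5 where op6 pop() → empty is illegal

not linearizable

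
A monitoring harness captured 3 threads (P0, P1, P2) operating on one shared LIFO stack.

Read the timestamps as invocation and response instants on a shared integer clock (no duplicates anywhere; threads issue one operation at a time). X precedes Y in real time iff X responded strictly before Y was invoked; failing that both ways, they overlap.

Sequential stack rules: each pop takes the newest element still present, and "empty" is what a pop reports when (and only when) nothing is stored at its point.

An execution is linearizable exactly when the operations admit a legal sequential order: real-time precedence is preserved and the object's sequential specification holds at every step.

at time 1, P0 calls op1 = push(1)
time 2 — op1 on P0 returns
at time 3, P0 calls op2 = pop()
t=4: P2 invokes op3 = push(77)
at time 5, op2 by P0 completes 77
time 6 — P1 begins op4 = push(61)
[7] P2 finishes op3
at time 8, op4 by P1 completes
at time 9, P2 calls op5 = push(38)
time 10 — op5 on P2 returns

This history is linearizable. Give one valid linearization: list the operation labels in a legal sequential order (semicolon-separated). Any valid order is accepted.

after step 1 (op1 push(1)): stack <1>
after step 2 (op3 push(77)): stack <1,77>
after step 3 (op2 pop() → 77): stack <1>
after step 4 (op4 push(61)): stack <1,61>
after step 5 (op5 push(38)): stack <1,61,38>

op1; op3; op2; op4; op5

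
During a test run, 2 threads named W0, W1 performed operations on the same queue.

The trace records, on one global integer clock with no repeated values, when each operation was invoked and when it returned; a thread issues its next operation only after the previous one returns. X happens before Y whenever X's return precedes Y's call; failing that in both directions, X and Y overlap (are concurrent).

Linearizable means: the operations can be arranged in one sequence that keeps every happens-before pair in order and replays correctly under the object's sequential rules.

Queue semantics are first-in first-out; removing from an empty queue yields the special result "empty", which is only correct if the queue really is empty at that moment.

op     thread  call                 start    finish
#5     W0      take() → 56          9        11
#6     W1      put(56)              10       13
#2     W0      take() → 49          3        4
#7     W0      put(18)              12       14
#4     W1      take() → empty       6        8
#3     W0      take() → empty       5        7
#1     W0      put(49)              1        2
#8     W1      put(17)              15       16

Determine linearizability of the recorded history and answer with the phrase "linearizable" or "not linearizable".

a witness: #1, #2, #3, #4, #6, #5, #7, #8
after step 1 (#1 put(49)): queue <49>
after step 2 (#2 take() → 49): queue <>
after step 3 (#3 take() → empty): queue <>
after step 4 (#4 take() → empty): queue <>
after step 5 (#6 put(56)): queue <56>
after step 6 (#5 take() → 56): queue <>
after step 7 (#7 put(18)): queue <18>
after step 8 (#8 put(17)): queue <18,17>

linearizable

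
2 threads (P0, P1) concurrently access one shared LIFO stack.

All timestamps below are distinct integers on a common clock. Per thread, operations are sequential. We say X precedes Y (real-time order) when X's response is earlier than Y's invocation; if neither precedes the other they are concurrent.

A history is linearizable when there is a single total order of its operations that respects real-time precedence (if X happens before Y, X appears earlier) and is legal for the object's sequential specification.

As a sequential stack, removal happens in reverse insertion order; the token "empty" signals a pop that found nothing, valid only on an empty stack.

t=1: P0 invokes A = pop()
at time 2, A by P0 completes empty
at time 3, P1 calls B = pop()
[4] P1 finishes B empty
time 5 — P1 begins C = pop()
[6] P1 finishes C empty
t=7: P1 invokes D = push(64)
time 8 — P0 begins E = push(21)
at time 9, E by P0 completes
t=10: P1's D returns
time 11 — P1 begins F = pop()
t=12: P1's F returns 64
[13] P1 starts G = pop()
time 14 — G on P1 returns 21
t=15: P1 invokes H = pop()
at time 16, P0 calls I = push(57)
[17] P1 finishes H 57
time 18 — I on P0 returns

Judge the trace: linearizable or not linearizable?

witness order: A, B, C, E, D, F, G, I, H
1. A pop() → empty, leaving stack <>
2. B pop() → empty, leaving stack <>
3. C pop() → empty, leaving stack <>
4. E push(21), leaving stack <21>
5. D push(64), leaving stack <21,64>
6. F pop() → 64, leaving stack <21>
7. G pop() → 21, leaving stack <>
8. I push(57), leaving stack <57>
9. H pop() → 57, leaving stack <>

linearizable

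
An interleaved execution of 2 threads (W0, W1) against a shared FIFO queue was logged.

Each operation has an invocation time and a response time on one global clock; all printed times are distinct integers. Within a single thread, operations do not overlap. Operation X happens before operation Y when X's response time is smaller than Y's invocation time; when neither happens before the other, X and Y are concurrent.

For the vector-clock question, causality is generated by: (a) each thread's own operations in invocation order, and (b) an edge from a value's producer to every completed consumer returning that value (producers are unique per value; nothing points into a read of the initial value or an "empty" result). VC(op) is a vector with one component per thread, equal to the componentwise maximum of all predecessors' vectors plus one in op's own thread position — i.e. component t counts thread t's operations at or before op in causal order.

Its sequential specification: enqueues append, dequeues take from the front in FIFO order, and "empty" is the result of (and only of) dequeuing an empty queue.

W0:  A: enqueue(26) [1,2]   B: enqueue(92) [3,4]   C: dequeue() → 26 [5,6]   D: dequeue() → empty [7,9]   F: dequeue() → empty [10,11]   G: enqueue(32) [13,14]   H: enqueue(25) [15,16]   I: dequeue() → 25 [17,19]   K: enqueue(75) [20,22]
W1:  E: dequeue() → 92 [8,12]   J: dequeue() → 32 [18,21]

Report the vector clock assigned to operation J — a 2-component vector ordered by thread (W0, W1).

VC(A, invoked at 1): no causal predecessors; +1 on W0 → (1, 0)
from VC(A)=(1, 0), B (invoked 3) maxes components and bumps W0 → (2, 0)
from VC(B)=(2, 0), E (invoked 8) maxes components and bumps W1 → (2, 1)
from VC(A)=(1, 0), VC(B)=(2, 0), C (invoked 5) maxes components and bumps W0 → (3, 0)
from VC(C)=(3, 0), D (invoked 7) maxes components and bumps W0 → (4, 0)
from VC(D)=(4, 0), F (invoked 10) maxes components and bumps W0 → (5, 0)
from VC(F)=(5, 0), G (invoked 13) maxes components and bumps W0 → (6, 0)
from VC(G)=(6, 0), H (invoked 15) maxes components and bumps W0 → (7, 0)
from VC(E)=(2, 1), VC(G)=(6, 0), J (invoked 18) maxes components and bumps W1 → (6, 2)
from VC(H)=(7, 0), I (invoked 17) maxes components and bumps W0 → (8, 0)
from VC(I)=(8, 0), K (invoked 20) maxes components and bumps W0 → (9, 0)
target: VC(J) = (6, 2)

(6, 2)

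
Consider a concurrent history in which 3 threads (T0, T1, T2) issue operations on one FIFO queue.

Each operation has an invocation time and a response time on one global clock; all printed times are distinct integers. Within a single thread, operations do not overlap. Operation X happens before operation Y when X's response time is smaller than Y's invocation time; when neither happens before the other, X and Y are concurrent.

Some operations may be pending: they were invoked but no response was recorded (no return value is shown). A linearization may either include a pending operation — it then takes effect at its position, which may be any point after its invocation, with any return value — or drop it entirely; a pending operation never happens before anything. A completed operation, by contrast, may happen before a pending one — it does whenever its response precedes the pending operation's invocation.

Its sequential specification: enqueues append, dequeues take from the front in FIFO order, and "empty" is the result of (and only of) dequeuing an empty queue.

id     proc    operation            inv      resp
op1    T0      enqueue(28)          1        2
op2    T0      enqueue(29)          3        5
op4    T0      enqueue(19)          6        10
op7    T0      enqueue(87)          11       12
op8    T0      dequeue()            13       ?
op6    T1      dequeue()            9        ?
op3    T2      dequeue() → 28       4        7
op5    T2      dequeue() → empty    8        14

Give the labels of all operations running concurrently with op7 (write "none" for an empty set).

op5, op6

overlap test against op7 [11,12]: concurrent iff the interval meets 11..12
op1 [1,2]: before
op2 [3,5]: before
op3 [4,7]: before
op4 [6,10]: before
op5 [8,14]: concurrent
op6 [9,…): concurrent
op8 [13,…): after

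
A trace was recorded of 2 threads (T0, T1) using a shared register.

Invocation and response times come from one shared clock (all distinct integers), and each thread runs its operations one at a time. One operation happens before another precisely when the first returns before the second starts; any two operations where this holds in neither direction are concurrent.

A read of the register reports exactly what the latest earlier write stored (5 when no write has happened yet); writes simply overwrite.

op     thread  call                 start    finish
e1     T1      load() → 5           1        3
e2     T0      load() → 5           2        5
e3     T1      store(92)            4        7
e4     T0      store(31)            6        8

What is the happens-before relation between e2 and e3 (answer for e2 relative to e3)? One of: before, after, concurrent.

e2 spans [2,5], e3 spans [4,7]
the intervals overlap in both directions

concurrent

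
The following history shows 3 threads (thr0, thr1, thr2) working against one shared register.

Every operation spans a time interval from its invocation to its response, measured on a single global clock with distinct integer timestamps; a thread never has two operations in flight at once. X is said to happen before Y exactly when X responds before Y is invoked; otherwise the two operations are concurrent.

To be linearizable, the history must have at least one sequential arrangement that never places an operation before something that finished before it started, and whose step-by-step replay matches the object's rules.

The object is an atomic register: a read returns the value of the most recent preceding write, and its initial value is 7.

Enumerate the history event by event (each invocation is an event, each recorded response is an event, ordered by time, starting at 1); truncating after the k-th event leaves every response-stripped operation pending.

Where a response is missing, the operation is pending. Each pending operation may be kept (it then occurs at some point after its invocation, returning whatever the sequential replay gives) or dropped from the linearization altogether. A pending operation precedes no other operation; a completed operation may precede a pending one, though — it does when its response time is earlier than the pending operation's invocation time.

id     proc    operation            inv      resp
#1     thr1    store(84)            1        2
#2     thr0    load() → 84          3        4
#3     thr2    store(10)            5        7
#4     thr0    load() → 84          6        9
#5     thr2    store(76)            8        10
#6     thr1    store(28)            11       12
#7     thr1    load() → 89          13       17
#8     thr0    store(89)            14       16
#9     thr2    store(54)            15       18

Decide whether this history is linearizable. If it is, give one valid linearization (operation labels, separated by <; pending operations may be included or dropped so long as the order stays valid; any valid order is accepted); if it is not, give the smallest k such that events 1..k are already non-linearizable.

linearizable — witness: #1 < #2 < #4 < #3 < #5 < #6 < #8 < #7 < #9

step 1: #1 store(84) — value 84
step 2: #2 load() → 84 — value 84
step 3: #4 load() → 84 — value 84
step 4: #3 store(10) — value 10
step 5: #5 store(76) — value 76
step 6: #6 store(28) — value 28
step 7: #8 store(89) — value 89
step 8: #7 load() → 89 — value 89
step 9: #9 store(54) — value 54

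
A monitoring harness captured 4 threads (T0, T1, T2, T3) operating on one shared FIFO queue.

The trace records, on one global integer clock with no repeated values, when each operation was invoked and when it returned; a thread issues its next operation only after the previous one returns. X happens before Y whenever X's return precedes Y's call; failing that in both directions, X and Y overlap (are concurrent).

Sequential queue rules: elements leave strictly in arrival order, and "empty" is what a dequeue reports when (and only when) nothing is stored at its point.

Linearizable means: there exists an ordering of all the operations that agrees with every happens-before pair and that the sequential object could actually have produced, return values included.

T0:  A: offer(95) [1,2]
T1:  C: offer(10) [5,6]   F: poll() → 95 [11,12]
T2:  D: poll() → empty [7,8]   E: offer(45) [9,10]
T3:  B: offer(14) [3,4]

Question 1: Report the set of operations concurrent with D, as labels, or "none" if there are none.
concurrent with D ([7,8]): every op whose interval crosses 7..8
A [1,2]: before
B [3,4]: before
C [5,6]: before
E [9,10]: after
F [11,12]: after

none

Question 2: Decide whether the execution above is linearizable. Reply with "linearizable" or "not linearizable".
through event 7 a valid linearization exists; event 8 (D responding at time 8) ends that
exactly one order of the 4 completed ops respects real time; the FIFO queue replay fails
e.g. A, B, C, D: illegal at step 4, since D poll() → empty cannot apply there

not linearizable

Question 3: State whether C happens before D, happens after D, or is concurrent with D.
C spans [5,6], D spans [7,8]
resp(C)=6 < inv(D)=7

before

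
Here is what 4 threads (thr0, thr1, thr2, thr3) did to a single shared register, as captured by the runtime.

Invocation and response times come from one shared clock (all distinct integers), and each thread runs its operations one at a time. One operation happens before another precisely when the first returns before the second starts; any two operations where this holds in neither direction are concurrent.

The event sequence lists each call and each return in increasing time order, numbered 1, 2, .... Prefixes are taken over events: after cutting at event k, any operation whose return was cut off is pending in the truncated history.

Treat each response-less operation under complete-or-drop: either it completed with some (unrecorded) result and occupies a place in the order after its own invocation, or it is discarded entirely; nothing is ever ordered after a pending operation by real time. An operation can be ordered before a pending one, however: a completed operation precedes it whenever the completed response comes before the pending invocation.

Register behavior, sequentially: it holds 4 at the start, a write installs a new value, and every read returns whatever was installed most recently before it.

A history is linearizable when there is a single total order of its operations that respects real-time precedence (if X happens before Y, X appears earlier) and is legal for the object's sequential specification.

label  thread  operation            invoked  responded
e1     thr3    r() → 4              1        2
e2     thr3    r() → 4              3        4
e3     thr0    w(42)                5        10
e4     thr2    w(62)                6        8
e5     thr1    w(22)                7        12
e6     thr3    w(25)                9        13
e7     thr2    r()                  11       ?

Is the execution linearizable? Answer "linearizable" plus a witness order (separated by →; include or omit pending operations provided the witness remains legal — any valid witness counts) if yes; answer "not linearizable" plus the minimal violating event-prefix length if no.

linearizable — witness: e1 → e2 → e3 → e4 → e5 → e6

step 1: e1 r() → 4 — value 4
step 2: e2 r() → 4 — value 4
step 3: e3 w(42) — value 42
step 4: e4 w(62) — value 62
step 5: e5 w(22) — value 22
step 6: e6 w(25) — value 25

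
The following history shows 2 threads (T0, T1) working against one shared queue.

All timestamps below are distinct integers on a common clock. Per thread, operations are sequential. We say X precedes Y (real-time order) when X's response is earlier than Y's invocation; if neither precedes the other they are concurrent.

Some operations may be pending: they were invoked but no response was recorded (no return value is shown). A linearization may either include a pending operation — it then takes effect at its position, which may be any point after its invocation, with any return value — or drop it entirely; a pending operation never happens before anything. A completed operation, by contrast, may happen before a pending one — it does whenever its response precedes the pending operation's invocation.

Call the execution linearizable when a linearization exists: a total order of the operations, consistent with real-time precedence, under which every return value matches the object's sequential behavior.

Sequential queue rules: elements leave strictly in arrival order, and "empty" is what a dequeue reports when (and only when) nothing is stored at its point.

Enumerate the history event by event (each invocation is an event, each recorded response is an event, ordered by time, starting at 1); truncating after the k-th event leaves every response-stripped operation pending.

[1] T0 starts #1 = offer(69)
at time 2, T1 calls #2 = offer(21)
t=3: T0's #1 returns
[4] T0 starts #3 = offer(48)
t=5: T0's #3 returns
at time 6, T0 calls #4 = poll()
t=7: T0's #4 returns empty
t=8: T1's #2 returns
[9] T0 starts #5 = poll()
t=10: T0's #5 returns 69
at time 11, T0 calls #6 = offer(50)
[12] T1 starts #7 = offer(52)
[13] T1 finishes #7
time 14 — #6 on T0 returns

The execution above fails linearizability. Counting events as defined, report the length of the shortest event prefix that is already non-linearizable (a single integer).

7

a valid linearization of events 1..6 exists, for instance #1, #2, #3:
step 1: #1 offer(69) — queue <69>
step 2: #2 offer(21) (pending, included) — queue <69,21>
step 3: #3 offer(48) — queue <69,21,48>
at event 7 (#4's time-7 response) nothing linearizes any more
every completion of the 1 pending operation (#2) was checked; none linearizes
one such order, #1, #3, #4 (pending dropped), breaks at step 3 where #4 poll() → empty is illegal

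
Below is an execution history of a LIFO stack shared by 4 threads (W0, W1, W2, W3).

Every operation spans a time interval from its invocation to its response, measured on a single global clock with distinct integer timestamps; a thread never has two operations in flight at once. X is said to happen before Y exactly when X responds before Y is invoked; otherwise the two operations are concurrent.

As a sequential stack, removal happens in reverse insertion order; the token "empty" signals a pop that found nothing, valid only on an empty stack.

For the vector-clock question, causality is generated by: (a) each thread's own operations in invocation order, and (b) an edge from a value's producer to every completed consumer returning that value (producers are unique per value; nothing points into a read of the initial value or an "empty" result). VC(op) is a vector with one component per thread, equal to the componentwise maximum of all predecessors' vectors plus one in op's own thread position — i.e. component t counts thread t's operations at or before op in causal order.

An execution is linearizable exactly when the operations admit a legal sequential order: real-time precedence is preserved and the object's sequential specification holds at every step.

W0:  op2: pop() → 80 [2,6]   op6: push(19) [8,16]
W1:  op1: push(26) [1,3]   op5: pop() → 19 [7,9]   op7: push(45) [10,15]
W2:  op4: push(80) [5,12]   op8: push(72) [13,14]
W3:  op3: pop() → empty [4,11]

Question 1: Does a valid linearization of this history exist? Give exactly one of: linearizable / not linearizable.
through event 10 a valid linearization exists; event 11 (op3 responding at time 11) ends that
the 4 completed operations admit 5 real-time orders; each fails the LIFO stack replay
no escape via the 3 pending operations (op4, op6, op7): every completion choice fails
e.g. op1, op2, op3, op5 (pending dropped): illegal at step 2, since op2 pop() → 80 cannot apply there
e.g. op1, op2, op5, op3 (pending dropped): illegal at step 2, since op2 pop() → 80 cannot apply there

not linearizable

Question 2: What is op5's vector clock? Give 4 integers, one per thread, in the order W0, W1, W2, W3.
Answer: (2, 2, 1, 0)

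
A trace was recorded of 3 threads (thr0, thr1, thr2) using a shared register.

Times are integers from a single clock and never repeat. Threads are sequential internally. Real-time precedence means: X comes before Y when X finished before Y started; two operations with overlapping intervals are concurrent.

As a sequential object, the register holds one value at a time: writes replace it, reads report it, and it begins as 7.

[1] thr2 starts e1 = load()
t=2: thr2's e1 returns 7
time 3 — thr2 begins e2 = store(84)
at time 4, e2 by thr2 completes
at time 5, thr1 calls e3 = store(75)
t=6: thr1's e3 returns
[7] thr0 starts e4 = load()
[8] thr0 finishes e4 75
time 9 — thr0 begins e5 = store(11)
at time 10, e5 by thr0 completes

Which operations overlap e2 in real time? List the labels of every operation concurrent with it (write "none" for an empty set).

none

overlap test against e2 [3,4]: concurrent iff the interval meets 3..4
e1 [1,2]: before
e3 [5,6]: after
e4 [7,8]: after
e5 [9,10]: after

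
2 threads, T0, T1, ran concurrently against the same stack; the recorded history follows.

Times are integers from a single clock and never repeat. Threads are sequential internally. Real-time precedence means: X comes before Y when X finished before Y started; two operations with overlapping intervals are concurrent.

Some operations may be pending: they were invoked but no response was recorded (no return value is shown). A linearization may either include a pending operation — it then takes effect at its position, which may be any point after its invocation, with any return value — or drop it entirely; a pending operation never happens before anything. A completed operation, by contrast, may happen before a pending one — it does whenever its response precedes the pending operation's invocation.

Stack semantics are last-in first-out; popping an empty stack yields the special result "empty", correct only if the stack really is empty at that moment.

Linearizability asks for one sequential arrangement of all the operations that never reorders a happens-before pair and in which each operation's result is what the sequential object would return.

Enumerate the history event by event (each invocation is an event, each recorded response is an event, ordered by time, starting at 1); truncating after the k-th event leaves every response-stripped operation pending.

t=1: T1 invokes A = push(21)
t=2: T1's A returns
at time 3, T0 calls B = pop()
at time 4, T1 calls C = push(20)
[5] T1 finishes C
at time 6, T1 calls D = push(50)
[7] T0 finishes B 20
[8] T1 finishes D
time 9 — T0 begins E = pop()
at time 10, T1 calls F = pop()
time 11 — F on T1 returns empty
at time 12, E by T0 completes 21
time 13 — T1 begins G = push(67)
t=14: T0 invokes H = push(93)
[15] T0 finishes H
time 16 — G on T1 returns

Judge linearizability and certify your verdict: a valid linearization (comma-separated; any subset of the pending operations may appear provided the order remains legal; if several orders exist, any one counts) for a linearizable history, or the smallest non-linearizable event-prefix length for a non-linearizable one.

not linearizable — minimal violating prefix: 11 events

the violation lands at event 11, F's response at time 11: events 1..10 linearize, events 1..11 do not
5 completed operations, 3 real-time-consistent orders — every stack replay fails
every completion of the 1 pending operation (E) was checked; none linearizes
e.g. A, B, C, D, F (pending dropped): illegal at step 2, since B pop() → 20 cannot apply there
e.g. A, C, B, D, F (pending dropped): illegal at step 5, since F pop() → empty cannot apply there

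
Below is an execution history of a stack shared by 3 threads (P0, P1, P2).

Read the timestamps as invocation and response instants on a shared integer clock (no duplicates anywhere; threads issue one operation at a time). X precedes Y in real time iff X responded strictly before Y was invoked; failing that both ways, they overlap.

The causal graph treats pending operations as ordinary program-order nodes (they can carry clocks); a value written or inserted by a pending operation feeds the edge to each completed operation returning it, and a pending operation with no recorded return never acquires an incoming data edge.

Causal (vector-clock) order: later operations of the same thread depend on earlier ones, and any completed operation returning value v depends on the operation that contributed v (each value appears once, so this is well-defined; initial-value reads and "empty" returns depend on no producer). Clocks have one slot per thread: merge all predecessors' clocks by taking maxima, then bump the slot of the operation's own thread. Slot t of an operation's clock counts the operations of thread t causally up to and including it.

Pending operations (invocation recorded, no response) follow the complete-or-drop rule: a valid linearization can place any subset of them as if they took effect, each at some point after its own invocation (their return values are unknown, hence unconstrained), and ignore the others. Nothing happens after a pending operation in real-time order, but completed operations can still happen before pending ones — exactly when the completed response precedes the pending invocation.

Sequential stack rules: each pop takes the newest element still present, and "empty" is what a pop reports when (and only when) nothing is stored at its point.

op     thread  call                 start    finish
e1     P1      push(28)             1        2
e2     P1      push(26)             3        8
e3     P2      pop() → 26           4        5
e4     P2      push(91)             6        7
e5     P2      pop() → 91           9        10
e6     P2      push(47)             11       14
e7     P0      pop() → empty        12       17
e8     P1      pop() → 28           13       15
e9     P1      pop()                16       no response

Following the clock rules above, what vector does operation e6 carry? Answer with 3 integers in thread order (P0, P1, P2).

(0, 2, 4)

root op e1, invoked 1: fresh clock plus P1's own tick → (0, 1, 0)
root op e7, invoked 12: fresh clock plus P0's own tick → (1, 0, 0)
merge at e2 (invoked 3): VC(e1)=(0, 1, 0), own-thread bump on P1 → (0, 2, 0)
merge at e3 (invoked 4): VC(e2)=(0, 2, 0), own-thread bump on P2 → (0, 2, 1)
merge at e8 (invoked 13): VC(e1)=(0, 1, 0), VC(e2)=(0, 2, 0), own-thread bump on P1 → (0, 3, 0)
merge at e4 (invoked 6): VC(e3)=(0, 2, 1), own-thread bump on P2 → (0, 2, 2)
merge at e9 (invoked 16): VC(e8)=(0, 3, 0), own-thread bump on P1 → (0, 4, 0)
merge at e5 (invoked 9): VC(e4)=(0, 2, 2), own-thread bump on P2 → (0, 2, 3)
merge at e6 (invoked 11): VC(e5)=(0, 2, 3), own-thread bump on P2 → (0, 2, 4)
target: VC(e6) = (0, 2, 4)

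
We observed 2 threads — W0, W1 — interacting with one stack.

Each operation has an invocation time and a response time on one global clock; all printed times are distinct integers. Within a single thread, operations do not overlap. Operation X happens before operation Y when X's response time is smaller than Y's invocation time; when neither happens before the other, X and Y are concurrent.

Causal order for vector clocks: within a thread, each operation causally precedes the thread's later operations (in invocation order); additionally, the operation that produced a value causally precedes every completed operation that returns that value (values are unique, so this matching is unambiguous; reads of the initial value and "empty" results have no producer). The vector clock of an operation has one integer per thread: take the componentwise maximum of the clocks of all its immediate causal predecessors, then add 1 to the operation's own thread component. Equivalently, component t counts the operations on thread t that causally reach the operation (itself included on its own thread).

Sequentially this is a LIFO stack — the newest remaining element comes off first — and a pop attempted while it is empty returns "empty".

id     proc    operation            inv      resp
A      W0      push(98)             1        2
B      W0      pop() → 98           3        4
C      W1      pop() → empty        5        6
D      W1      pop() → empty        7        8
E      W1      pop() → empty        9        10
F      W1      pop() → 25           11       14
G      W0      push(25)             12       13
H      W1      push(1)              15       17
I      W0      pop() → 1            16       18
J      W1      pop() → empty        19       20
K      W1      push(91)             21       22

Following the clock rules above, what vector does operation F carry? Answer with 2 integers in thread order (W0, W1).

(3, 4)

VC(C, invoked at 5): no causal predecessors; +1 on W1 → (0, 1)
VC(A, invoked at 1): no causal predecessors; +1 on W0 → (1, 0)
from VC(C)=(0, 1), D (invoked 7) maxes components and bumps W1 → (0, 2)
from VC(A)=(1, 0), B (invoked 3) maxes components and bumps W0 → (2, 0)
from VC(D)=(0, 2), E (invoked 9) maxes components and bumps W1 → (0, 3)
from VC(B)=(2, 0), G (invoked 12) maxes components and bumps W0 → (3, 0)
from VC(E)=(0, 3), VC(G)=(3, 0), F (invoked 11) maxes components and bumps W1 → (3, 4)
from VC(F)=(3, 4), H (invoked 15) maxes components and bumps W1 → (3, 5)
from VC(H)=(3, 5), J (invoked 19) maxes components and bumps W1 → (3, 6)
from VC(G)=(3, 0), VC(H)=(3, 5), I (invoked 16) maxes components and bumps W0 → (4, 5)
from VC(J)=(3, 6), K (invoked 21) maxes components and bumps W1 → (3, 7)
target: VC(F) = (3, 4)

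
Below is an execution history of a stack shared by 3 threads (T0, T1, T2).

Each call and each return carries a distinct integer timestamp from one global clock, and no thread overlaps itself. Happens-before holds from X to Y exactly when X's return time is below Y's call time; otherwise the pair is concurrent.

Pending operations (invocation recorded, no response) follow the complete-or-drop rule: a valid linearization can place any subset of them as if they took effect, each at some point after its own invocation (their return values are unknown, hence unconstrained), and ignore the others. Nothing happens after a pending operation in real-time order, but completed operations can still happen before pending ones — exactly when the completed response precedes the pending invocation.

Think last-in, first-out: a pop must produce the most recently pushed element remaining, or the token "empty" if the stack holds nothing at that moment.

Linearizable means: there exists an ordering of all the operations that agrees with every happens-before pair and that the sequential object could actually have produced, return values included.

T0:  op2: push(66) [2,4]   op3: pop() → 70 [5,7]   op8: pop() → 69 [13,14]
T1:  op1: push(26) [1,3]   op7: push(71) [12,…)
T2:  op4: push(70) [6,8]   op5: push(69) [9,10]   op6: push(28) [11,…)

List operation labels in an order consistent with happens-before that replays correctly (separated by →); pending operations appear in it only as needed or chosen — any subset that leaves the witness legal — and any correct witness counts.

op1 → op2 → op4 → op3 → op5 → op8

1. op1 push(26), leaving stack <26>
2. op2 push(66), leaving stack <26,66>
3. op4 push(70), leaving stack <26,66,70>
4. op3 pop() → 70, leaving stack <26,66>
5. op5 push(69), leaving stack <26,66,69>
6. op8 pop() → 69, leaving stack <26,66>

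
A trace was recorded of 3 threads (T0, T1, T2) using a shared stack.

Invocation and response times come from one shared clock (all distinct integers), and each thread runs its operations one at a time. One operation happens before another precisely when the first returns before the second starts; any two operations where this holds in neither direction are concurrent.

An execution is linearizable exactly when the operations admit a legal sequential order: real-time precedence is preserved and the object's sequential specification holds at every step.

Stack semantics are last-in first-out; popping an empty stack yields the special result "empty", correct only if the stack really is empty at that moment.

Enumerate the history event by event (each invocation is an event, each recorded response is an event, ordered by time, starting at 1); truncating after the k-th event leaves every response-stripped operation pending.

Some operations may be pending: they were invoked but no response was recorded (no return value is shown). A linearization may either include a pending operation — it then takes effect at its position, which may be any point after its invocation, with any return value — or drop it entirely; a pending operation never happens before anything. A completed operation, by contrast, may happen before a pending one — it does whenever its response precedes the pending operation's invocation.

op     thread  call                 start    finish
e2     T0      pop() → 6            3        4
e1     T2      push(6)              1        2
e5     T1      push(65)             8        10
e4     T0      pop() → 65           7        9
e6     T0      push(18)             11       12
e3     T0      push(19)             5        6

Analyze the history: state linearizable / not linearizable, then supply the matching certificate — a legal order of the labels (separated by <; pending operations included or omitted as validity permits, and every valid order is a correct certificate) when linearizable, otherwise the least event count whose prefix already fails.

step 1: e1 push(6) — stack <6>
step 2: e2 pop() → 6 — stack <>
step 3: e3 push(19) — stack <19>
step 4: e5 push(65) — stack <19,65>
step 5: e4 pop() → 65 — stack <19>
step 6: e6 push(18) — stack <19,18>

linearizable — witness: e1 < e2 < e3 < e5 < e4 < e6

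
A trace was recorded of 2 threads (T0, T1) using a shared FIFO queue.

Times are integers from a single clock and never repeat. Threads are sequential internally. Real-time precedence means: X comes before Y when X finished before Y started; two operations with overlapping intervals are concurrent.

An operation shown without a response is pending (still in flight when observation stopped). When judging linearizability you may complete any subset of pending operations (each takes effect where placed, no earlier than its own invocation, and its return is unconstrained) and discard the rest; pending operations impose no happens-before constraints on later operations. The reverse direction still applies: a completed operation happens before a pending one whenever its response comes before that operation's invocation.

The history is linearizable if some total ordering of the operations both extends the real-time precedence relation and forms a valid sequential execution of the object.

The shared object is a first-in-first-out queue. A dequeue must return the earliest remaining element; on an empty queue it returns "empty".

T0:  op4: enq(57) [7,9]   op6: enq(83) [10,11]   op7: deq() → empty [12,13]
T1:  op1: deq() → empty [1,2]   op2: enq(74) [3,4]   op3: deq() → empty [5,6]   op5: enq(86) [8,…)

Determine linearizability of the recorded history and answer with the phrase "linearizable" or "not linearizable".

the violation lands at event 6, op3's response at time 6: events 1..5 linearize, events 1..6 do not
exactly one order of the 3 completed ops respects real time; the FIFO queue replay fails
for example op1, op2, op3 fails at step 3: op3 deq() → empty is not legal there

not linearizable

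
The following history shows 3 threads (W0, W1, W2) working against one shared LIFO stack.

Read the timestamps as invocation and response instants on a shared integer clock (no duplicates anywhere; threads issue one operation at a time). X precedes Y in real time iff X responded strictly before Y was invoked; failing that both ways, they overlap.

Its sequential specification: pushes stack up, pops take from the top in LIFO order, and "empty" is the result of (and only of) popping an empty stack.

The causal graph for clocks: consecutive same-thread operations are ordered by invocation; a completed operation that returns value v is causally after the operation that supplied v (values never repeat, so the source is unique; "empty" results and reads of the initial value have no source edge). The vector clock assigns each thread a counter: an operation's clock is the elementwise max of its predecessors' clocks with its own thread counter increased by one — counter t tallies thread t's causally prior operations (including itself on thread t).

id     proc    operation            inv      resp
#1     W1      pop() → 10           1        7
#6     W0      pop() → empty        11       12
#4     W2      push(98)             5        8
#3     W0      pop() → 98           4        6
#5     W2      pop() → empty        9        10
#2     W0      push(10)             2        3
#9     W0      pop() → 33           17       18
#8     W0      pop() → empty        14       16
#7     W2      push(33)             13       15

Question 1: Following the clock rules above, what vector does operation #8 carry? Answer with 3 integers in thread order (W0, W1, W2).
Answer: (4, 0, 1)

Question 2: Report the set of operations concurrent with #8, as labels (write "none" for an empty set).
Answer: #7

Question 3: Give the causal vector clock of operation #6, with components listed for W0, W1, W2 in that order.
Answer: (3, 0, 1)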